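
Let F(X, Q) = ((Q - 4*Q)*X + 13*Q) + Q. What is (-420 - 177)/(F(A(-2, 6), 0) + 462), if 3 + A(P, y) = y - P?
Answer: -199/154 ≈ -1.2922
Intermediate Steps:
A(P, y) = -3 + y - P (A(P, y) = -3 + (y - P) = -3 + y - P)
F(X, Q) = 14*Q - 3*Q*X (F(X, Q) = ((-3*Q)*X + 13*Q) + Q = (-3*Q*X + 13*Q) + Q = (13*Q - 3*Q*X) + Q = 14*Q - 3*Q*X)
(-420 - 177)/(F(A(-2, 6), 0) + 462) = (-420 - 177)/(0*(14 - 3*(-3 + 6 - 1*(-2))) + 462) = -597/(0*(14 - 3*(-3 + 6 + 2)) + 462) = -597/(0*(14 - 3*5) + 462) = -597/(0*(14 - 15) + 462) = -597/(0*(-1) + 462) = -597/(0 + 462) = -597/462 = -597*1/462 = -199/154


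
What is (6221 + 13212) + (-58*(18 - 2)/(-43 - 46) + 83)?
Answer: 1737852/89 ≈ 19526.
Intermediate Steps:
(6221 + 13212) + (-58*(18 - 2)/(-43 - 46) + 83) = 19433 + (-928/(-89) + 83) = 19433 + (-928*(-1)/89 + 83) = 19433 + (-58*(-16/89) + 83) = 19433 + (928/89 + 83) = 19433 + 8315/89 = 1737852/89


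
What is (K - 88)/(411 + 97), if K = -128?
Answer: -54/127 ≈ -0.42520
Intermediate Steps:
(K - 88)/(411 + 97) = (-128 - 88)/(411 + 97) = -216/508 = -216*1/508 = -54/127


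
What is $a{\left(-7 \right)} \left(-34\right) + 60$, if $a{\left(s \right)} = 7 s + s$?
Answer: $1964$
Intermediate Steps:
$a{\left(s \right)} = 8 s$
$a{\left(-7 \right)} \left(-34\right) + 60 = 8 \left(-7\right) \left(-34\right) + 60 = \left(-56\right) \left(-34\right) + 60 = 1904 + 60 = 1964$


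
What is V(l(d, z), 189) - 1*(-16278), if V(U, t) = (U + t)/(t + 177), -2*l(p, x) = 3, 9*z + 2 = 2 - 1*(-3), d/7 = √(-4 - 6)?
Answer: 3971957/244 ≈ 16279.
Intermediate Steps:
d = 7*I*√10 (d = 7*√(-4 - 6) = 7*√(-10) = 7*(I*√10) = 7*I*√10 ≈ 22.136*I)
z = ⅓ (z = -2/9 + (2 - 1*(-3))/9 = -2/9 + (2 + 3)/9 = -2/9 + (⅑)*5 = -2/9 + 5/9 = ⅓ ≈ 0.33333)
l(p, x) = -3/2 (l(p, x) = -½*3 = -3/2)
V(U, t) = (U + t)/(177 + t)
V(l(d, z), 189) - 1*(-16278) = (-3/2 + 189)/(177 + 189) - 1*(-16278) = (375/2)/366 + 16278 = (1/366)*(375/2) + 16278 = 125/244 + 16278 = 3971957/244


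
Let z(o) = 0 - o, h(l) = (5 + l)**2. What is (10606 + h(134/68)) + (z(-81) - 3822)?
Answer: 7992109/1156 ≈ 6913.6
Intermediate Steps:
z(o) = -o
(10606 + h(134/68)) + (z(-81) - 3822) = (10606 + (5 + 134/68)**2) + (-1*(-81) - 3822) = (10606 + (5 + 134*(1/68))**2) + (81 - 3822) = (10606 + (5 + 67/34)**2) - 3741 = (10606 + (237/34)**2) - 3741 = (10606 + 56169/1156) - 3741 = 12316705/1156 - 3741 = 7992109/1156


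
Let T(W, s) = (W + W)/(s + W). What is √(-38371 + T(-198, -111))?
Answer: I*√407064343/103 ≈ 195.88*I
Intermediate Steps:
T(W, s) = 2*W/(W + s) (T(W, s) = (2*W)/(W + s) = 2*W/(W + s))
√(-38371 + T(-198, -111)) = √(-38371 + 2*(-198)/(-198 - 111)) = √(-38371 + 2*(-198)/(-309)) = √(-38371 + 2*(-198)*(-1/309)) = √(-38371 + 132/103) = √(-3952081/103) = I*√407064343/103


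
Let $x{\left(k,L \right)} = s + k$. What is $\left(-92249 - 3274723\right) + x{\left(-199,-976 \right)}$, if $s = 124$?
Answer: $-3367047$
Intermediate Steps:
$x{\left(k,L \right)} = 124 + k$
$\left(-92249 - 3274723\right) + x{\left(-199,-976 \right)} = \left(-92249 - 3274723\right) + \left(124 - 199\right) = -3366972 - 75 = -3367047$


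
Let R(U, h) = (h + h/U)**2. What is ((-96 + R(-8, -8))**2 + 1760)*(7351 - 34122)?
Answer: -106254099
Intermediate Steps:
((-96 + R(-8, -8))**2 + 1760)*(7351 - 34122) = ((-96 + (-8)**2*(1 - 8)**2/(-8)**2)**2 + 1760)*(7351 - 34122) = ((-96 + (1/64)*64*(-7)**2)**2 + 1760)*(-26771) = ((-96 + (1/64)*64*49)**2 + 1760)*(-26771) = ((-96 + 49)**2 + 1760)*(-26771) = ((-47)**2 + 1760)*(-26771) = (2209 + 1760)*(-26771) = 3969*(-26771) = -106254099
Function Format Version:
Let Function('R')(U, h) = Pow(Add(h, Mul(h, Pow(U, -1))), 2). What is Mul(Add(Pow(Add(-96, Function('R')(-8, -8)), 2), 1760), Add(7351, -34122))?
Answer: -106254099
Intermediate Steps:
Mul(Add(Pow(Add(-96, Function('R')(-8, -8)), 2), 1760), Add(7351, -34122)) = Mul(Add(Pow(Add(-96, Mul(Pow(-8, -2), Pow(-8, 2), Pow(Add(1, -8), 2))), 2), 1760), Add(7351, -34122)) = Mul(Add(Pow(Add(-96, Mul(Rational(1, 64), 64, Pow(-7, 2))), 2), 1760), -26771) = Mul(Add(Pow(Add(-96, Mul(Rational(1, 64), 64, 49)), 2), 1760), -26771) = Mul(Add(Pow(Add(-96, 49), 2), 1760), -26771) = Mul(Add(Pow(-47, 2), 1760), -26771) = Mul(Add(2209, 1760), -26771) = Mul(3969, -26771) = -106254099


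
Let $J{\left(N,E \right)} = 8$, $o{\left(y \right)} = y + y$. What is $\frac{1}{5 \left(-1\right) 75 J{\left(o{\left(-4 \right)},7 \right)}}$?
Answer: $- \frac{1}{3000} \approx -0.00033333$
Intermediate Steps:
$o{\left(y \right)} = 2 y$
$\frac{1}{5 \left(-1\right) 75 J{\left(o{\left(-4 \right)},7 \right)}} = \frac{1}{5 \left(-1\right) 75 \cdot 8} = \frac{1}{\left(-5\right) 75 \cdot 8} = \frac{1}{\left(-375\right) 8} = \frac{1}{-3000} = - \frac{1}{3000}$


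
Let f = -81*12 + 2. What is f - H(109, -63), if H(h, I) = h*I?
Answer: 5897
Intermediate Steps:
H(h, I) = I*h
f = -970 (f = -972 + 2 = -970)
f - H(109, -63) = -970 - (-63)*109 = -970 - 1*(-6867) = -970 + 6867 = 5897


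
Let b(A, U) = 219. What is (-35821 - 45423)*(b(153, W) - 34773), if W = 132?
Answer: 2807305176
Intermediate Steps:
(-35821 - 45423)*(b(153, W) - 34773) = (-35821 - 45423)*(219 - 34773) = -81244*(-34554) = 2807305176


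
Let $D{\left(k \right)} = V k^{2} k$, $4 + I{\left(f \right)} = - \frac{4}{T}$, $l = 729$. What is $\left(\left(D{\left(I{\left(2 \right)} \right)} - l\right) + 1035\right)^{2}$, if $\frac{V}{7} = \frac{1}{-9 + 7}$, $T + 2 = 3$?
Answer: $4401604$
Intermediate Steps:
$T = 1$ ($T = -2 + 3 = 1$)
$I{\left(f \right)} = -8$ ($I{\left(f \right)} = -4 - \frac{4}{1} = -4 - 4 = -8$)
$V = - \frac{7}{2}$ ($V = \frac{7}{-9 + 7} = \frac{7}{-2} = 7 \left(- \frac{1}{2}\right) = - \frac{7}{2} \approx -3.5$)
$D{\left(k \right)} = - \frac{7 k^{3}}{2}$ ($D{\left(k \right)} = - \frac{7 k^{2}}{2} k = - \frac{7 k^{3}}{2}$)
$\left(\left(D{\left(I{\left(2 \right)} \right)} - l\right) + 1035\right)^{2} = \left(\left(- \frac{7 \left(-8\right)^{3}}{2} - 729\right) + 1035\right)^{2} = \left(\left(\left(- \frac{7}{2}\right) \left(-512\right) - 729\right) + 1035\right)^{2} = \left(\left(1792 - 729\right) + 1035\right)^{2} = \left(1063 + 1035\right)^{2} = 2098^{2} = 4401604$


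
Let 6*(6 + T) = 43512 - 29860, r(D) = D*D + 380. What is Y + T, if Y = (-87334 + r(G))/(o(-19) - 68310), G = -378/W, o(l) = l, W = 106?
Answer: 1307434038283/575808483 ≈ 2270.6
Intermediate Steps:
G = -189/53 (G = -378/106 = -378*1/106 = -189/53 ≈ -3.5660)
r(D) = 380 + D**2 (r(D) = D**2 + 380 = 380 + D**2)
Y = 244218065/191936161 (Y = (-87334 + (380 + (-189/53)**2))/(-19 - 68310) = (-87334 + (380 + 35721/2809))/(-68329) = (-87334 + 1103141/2809)*(-1/68329) = -244218065/2809*(-1/68329) = 244218065/191936161 ≈ 1.2724)
T = 6808/3 (T = -6 + (43512 - 29860)/6 = -6 + (1/6)*13652 = -6 + 6826/3 = 6808/3 ≈ 2269.3)
Y + T = 244218065/191936161 + 6808/3 = 1307434038283/575808483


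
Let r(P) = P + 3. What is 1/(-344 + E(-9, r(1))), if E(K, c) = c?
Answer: -1/340 ≈ -0.0029412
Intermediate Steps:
r(P) = 3 + P
1/(-344 + E(-9, r(1))) = 1/(-344 + (3 + 1)) = 1/(-344 + 4) = 1/(-340) = -1/340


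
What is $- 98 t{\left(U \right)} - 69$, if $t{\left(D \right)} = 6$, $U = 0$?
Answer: $-657$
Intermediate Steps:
$- 98 t{\left(U \right)} - 69 = \left(-98\right) 6 - 69 = -588 - 69 = -657$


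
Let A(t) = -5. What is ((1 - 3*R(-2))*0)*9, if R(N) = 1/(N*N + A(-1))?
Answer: 0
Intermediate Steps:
R(N) = 1/(-5 + N²) (R(N) = 1/(N*N - 5) = 1/(N² - 5) = 1/(-5 + N²))
((1 - 3*R(-2))*0)*9 = ((1 - 3/(-5 + (-2)²))*0)*9 = ((1 - 3/(-5 + 4))*0)*9 = ((1 - 3/(-1))*0)*9 = ((1 - 3*(-1))*0)*9 = ((1 + 3)*0)*9 = (4*0)*9 = 0*9 = 0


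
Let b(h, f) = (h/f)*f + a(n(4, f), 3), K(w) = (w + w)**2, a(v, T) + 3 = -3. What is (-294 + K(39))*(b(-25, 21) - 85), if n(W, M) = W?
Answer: -671640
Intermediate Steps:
a(v, T) = -6 (a(v, T) = -3 - 3 = -6)
K(w) = 4*w**2 (K(w) = (2*w)**2 = 4*w**2)
b(h, f) = -6 + h (b(h, f) = (h/f)*f - 6 = h - 6 = -6 + h)
(-294 + K(39))*(b(-25, 21) - 85) = (-294 + 4*39**2)*((-6 - 25) - 85) = (-294 + 4*1521)*(-31 - 85) = (-294 + 6084)*(-116) = 5790*(-116) = -671640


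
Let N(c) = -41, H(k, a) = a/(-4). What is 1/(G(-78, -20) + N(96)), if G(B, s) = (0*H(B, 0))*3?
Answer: -1/41 ≈ -0.024390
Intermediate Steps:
H(k, a) = -a/4 (H(k, a) = a*(-1/4) = -a/4)
G(B, s) = 0 (G(B, s) = (0*(-1/4*0))*3 = (0*0)*3 = 0*3 = 0)
1/(G(-78, -20) + N(96)) = 1/(0 - 41) = 1/(-41) = -1/41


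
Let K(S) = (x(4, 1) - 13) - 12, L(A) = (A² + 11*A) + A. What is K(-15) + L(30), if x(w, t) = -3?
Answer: 1232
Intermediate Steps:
L(A) = A² + 12*A
K(S) = -28 (K(S) = (-3 - 13) - 12 = -16 - 12 = -28)
K(-15) + L(30) = -28 + 30*(12 + 30) = -28 + 30*42 = -28 + 1260 = 1232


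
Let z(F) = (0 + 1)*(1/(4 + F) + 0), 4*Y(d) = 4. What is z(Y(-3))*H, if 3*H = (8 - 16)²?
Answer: 64/15 ≈ 4.2667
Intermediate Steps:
Y(d) = 1 (Y(d) = (¼)*4 = 1)
H = 64/3 (H = (8 - 16)²/3 = (⅓)*(-8)² = (⅓)*64 = 64/3 ≈ 21.333)
z(F) = 1/(4 + F)
z(Y(-3))*H = (64/3)/(4 + 1) = (64/3)/5 = (⅕)*(64/3) = 64/15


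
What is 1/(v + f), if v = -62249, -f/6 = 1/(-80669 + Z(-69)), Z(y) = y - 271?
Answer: -27003/1680909745 ≈ -1.6064e-5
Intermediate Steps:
Z(y) = -271 + y
f = 2/27003 (f = -6/(-80669 + (-271 - 69)) = -6/(-80669 - 340) = -6/(-81009) = -6*(-1/81009) = 2/27003 ≈ 7.4066e-5)
1/(v + f) = 1/(-62249 + 2/27003) = 1/(-1680909745/27003) = -27003/1680909745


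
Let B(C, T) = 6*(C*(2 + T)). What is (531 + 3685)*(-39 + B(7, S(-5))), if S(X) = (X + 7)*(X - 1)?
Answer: -1935144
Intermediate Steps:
S(X) = (-1 + X)*(7 + X) (S(X) = (7 + X)*(-1 + X) = (-1 + X)*(7 + X))
B(C, T) = 6*C*(2 + T)
(531 + 3685)*(-39 + B(7, S(-5))) = (531 + 3685)*(-39 + 6*7*(2 + (-7 + (-5)² + 6*(-5)))) = 4216*(-39 + 6*7*(2 + (-7 + 25 - 30))) = 4216*(-39 + 6*7*(2 - 12)) = 4216*(-39 + 6*7*(-10)) = 4216*(-39 - 420) = 4216*(-459) = -1935144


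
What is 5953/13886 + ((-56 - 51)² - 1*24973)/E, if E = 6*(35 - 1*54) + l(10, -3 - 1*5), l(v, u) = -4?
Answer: 94248359/819274 ≈ 115.04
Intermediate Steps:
E = -118 (E = 6*(35 - 1*54) - 4 = 6*(35 - 54) - 4 = 6*(-19) - 4 = -114 - 4 = -118)
5953/13886 + ((-56 - 51)² - 1*24973)/E = 5953/13886 + ((-56 - 51)² - 1*24973)/(-118) = 5953*(1/13886) + ((-107)² - 24973)*(-1/118) = 5953/13886 + (11449 - 24973)*(-1/118) = 5953/13886 - 13524*(-1/118) = 5953/13886 + 6762/59 = 94248359/819274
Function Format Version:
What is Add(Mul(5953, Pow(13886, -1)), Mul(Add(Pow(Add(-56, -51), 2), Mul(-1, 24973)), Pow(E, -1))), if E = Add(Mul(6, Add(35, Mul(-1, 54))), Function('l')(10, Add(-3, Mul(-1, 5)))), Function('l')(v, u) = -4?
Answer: Rational(94248359, 819274) ≈ 115.04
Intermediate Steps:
E = -118 (E = Add(Mul(6, Add(35, Mul(-1, 54))), -4) = Add(Mul(6, Add(35, -54)), -4) = Add(Mul(6, -19), -4) = Add(-114, -4) = -118)
Add(Mul(5953, Pow(13886, -1)), Mul(Add(Pow(Add(-56, -51), 2), Mul(-1, 24973)), Pow(E, -1))) = Add(Mul(5953, Pow(13886, -1)), Mul(Add(Pow(Add(-56, -51), 2), Mul(-1, 24973)), Pow(-118, -1))) = Add(Mul(5953, Rational(1, 13886)), Mul(Add(Pow(-107, 2), -24973), Rational(-1, 118))) = Add(Rational(5953, 13886), Mul(Add(11449, -24973), Rational(-1, 118))) = Add(Rational(5953, 13886), Mul(-13524, Rational(-1, 118))) = Add(Rational(5953, 13886), Rational(6762, 59)) = Rational(94248359, 819274)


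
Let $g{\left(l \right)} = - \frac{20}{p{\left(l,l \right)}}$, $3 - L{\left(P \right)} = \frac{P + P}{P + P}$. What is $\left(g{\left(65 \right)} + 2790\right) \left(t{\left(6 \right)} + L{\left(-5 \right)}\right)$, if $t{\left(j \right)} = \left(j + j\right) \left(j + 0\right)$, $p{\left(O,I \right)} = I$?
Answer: $\frac{2683684}{13} \approx 2.0644 \cdot 10^{5}$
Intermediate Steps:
$L{\left(P \right)} = 2$ ($L{\left(P \right)} = 3 - \frac{P + P}{P + P} = 3 - \frac{2 P}{2 P} = 3 - 2 P \frac{1}{2 P} = 3 - 1 = 2$)
$g{\left(l \right)} = - \frac{20}{l}$
$t{\left(j \right)} = 2 j^{2}$ ($t{\left(j \right)} = 2 j j = 2 j^{2}$)
$\left(g{\left(65 \right)} + 2790\right) \left(t{\left(6 \right)} + L{\left(-5 \right)}\right) = \left(- \frac{20}{65} + 2790\right) \left(2 \cdot 6^{2} + 2\right) = \left(\left(-20\right) \frac{1}{65} + 2790\right) \left(2 \cdot 36 + 2\right) = \left(- \frac{4}{13} + 2790\right) \left(72 + 2\right) = \frac{36266}{13} \cdot 74 = \frac{2683684}{13}$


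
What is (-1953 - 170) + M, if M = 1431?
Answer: -692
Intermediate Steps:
(-1953 - 170) + M = (-1953 - 170) + 1431 = -2123 + 1431 = -692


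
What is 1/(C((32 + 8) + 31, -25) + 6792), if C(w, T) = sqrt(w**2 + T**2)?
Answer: 3396/23062799 - sqrt(5666)/46125598 ≈ 0.00014562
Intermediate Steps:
C(w, T) = sqrt(T**2 + w**2)
1/(C((32 + 8) + 31, -25) + 6792) = 1/(sqrt((-25)**2 + ((32 + 8) + 31)**2) + 6792) = 1/(sqrt(625 + (40 + 31)**2) + 6792) = 1/(sqrt(625 + 71**2) + 6792) = 1/(sqrt(625 + 5041) + 6792) = 1/(sqrt(5666) + 6792) = 1/(6792 + sqrt(5666))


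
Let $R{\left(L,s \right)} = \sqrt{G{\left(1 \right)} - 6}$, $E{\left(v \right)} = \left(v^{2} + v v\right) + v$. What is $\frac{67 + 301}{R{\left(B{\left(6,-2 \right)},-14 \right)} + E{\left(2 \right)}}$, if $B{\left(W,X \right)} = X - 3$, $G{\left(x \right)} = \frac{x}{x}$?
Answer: $\frac{736}{21} - \frac{368 i \sqrt{5}}{105} \approx 35.048 - 7.8369 i$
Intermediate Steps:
$G{\left(x \right)} = 1$
$E{\left(v \right)} = v + 2 v^{2}$ ($E{\left(v \right)} = \left(v^{2} + v^{2}\right) + v = 2 v^{2} + v = v + 2 v^{2}$)
$B{\left(W,X \right)} = -3 + X$ ($B{\left(W,X \right)} = X - 3 = -3 + X$)
$R{\left(L,s \right)} = i \sqrt{5}$ ($R{\left(L,s \right)} = \sqrt{1 - 6} = \sqrt{-5} = i \sqrt{5}$)
$\frac{67 + 301}{R{\left(B{\left(6,-2 \right)},-14 \right)} + E{\left(2 \right)}} = \frac{67 + 301}{i \sqrt{5} + 2 \left(1 + 2 \cdot 2\right)} = \frac{368}{i \sqrt{5} + 2 \left(1 + 4\right)} = \frac{368}{i \sqrt{5} + 2 \cdot 5} = \frac{368}{i \sqrt{5} + 10} = \frac{368}{10 + i \sqrt{5}}$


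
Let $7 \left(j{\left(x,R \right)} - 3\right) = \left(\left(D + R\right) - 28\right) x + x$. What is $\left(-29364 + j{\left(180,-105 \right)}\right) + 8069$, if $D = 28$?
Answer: $- \frac{167764}{7} \approx -23966.0$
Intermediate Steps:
$j{\left(x,R \right)} = 3 + \frac{x}{7} + \frac{R x}{7}$ ($j{\left(x,R \right)} = 3 + \frac{\left(\left(28 + R\right) - 28\right) x + x}{7} = 3 + \frac{R x + x}{7} = 3 + \frac{x + R x}{7} = 3 + \left(\frac{x}{7} + \frac{R x}{7}\right) = 3 + \frac{x}{7} + \frac{R x}{7}$)
$\left(-29364 + j{\left(180,-105 \right)}\right) + 8069 = \left(-29364 + \left(3 + \frac{1}{7} \cdot 180 + \frac{1}{7} \left(-105\right) 180\right)\right) + 8069 = \left(-29364 + \left(3 + \frac{180}{7} - 2700\right)\right) + 8069 = \left(-29364 - \frac{18699}{7}\right) + 8069 = - \frac{224247}{7} + 8069 = - \frac{167764}{7}$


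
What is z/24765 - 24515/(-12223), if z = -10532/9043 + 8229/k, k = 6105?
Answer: 11172459180484742/5570486018000475 ≈ 2.0057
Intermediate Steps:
z = 3372329/18402505 (z = -10532/9043 + 8229/6105 = -10532*1/9043 + 8229*(1/6105) = -10532/9043 + 2743/2035 = 3372329/18402505 ≈ 0.18325)
z/24765 - 24515/(-12223) = (3372329/18402505)/24765 - 24515/(-12223) = (3372329/18402505)*(1/24765) - 24515*(-1/12223) = 3372329/455738036325 + 24515/12223 = 11172459180484742/5570486018000475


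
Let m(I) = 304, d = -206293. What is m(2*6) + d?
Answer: -205989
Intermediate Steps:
m(2*6) + d = 304 - 206293 = -205989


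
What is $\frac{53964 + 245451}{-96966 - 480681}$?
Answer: $- \frac{99805}{192549} \approx -0.51834$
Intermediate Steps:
$\frac{53964 + 245451}{-96966 - 480681} = \frac{299415}{-577647} = 299415 \left(- \frac{1}{577647}\right) = - \frac{99805}{192549}$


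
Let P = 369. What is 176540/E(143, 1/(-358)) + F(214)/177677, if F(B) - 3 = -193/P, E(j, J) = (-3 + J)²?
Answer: 296685793046390506/15153205154625 ≈ 19579.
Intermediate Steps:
F(B) = 914/369 (F(B) = 3 - 193/369 = 914/369)
176540/E(143, 1/(-358)) + F(214)/177677 = 176540/((-3 + 1/(-358))²) + (914/369)/177677 = 176540/((-3 - 1/358)²) + (914/369)*(1/177677) = 176540/((-1075/358)²) + 914/65562813 = 176540/(1155625/128164) + 914/65562813 = 176540*(128164/1155625) + 914/65562813 = 4525214512/231125 + 914/65562813 = 296685793046390506/15153205154625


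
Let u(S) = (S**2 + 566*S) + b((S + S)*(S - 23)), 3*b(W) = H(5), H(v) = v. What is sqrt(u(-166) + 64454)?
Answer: I*sqrt(17499)/3 ≈ 44.095*I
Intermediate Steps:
b(W) = 5/3 (b(W) = (1/3)*5 = 5/3)
u(S) = 5/3 + S**2 + 566*S (u(S) = (S**2 + 566*S) + 5/3 = 5/3 + S**2 + 566*S)
sqrt(u(-166) + 64454) = sqrt((5/3 + (-166)**2 + 566*(-166)) + 64454) = sqrt((5/3 + 27556 - 93956) + 64454) = sqrt(-199195/3 + 64454) = sqrt(-5833/3) = I*sqrt(17499)/3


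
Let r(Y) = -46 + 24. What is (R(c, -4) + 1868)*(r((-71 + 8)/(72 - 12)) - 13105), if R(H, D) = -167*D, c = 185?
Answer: -33290072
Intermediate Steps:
r(Y) = -22
(R(c, -4) + 1868)*(r((-71 + 8)/(72 - 12)) - 13105) = (-167*(-4) + 1868)*(-22 - 13105) = (668 + 1868)*(-13127) = 2536*(-13127) = -33290072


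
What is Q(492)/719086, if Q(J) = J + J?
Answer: 492/359543 ≈ 0.0013684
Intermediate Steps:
Q(J) = 2*J
Q(492)/719086 = (2*492)/719086 = 984*(1/719086) = 492/359543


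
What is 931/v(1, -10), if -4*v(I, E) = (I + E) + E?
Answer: 196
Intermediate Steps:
v(I, E) = -E/2 - I/4 (v(I, E) = -((I + E) + E)/4 = -((E + I) + E)/4 = -(I + 2*E)/4 = -E/2 - I/4)
931/v(1, -10) = 931/(-½*(-10) - ¼*1) = 931/(5 - ¼) = 931/(19/4) = 931*(4/19) = 196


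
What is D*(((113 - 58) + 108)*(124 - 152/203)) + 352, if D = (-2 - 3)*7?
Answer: -20381092/29 ≈ -7.0280e+5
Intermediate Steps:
D = -35 (D = -5*7 = -35)
D*(((113 - 58) + 108)*(124 - 152/203)) + 352 = -35*((113 - 58) + 108)*(124 - 152/203) + 352 = -35*(55 + 108)*(124 - 152*1/203) + 352 = -5705*(124 - 152/203) + 352 = -5705*25020/203 + 352 = -35*4078260/203 + 352 = -20391300/29 + 352 = -20381092/29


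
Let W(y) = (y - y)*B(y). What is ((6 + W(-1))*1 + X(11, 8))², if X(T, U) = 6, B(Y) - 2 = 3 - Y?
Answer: 144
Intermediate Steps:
B(Y) = 5 - Y (B(Y) = 2 + (3 - Y) = 5 - Y)
W(y) = 0 (W(y) = (y - y)*(5 - y) = 0*(5 - y) = 0)
((6 + W(-1))*1 + X(11, 8))² = ((6 + 0)*1 + 6)² = (6*1 + 6)² = (6 + 6)² = 12² = 144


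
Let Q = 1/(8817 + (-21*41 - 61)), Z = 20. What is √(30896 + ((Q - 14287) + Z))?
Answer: 2*√259125655655/7895 ≈ 128.95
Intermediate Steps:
Q = 1/7895 (Q = 1/(8817 + (-861 - 61)) = 1/(8817 - 922) = 1/7895 ≈ 0.00012666)
√(30896 + ((Q - 14287) + Z)) = √(30896 + ((1/7895 - 14287) + 20)) = √(30896 + (-112795864/7895 + 20)) = √(30896 - 112637964/7895) = √(131285956/7895) = 2*√259125655655/7895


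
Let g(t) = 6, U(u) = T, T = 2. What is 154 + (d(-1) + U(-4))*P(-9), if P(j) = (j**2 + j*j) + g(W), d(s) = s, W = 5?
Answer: 322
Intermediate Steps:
U(u) = 2
P(j) = 6 + 2*j**2 (P(j) = (j**2 + j*j) + 6 = (j**2 + j**2) + 6 = 2*j**2 + 6 = 6 + 2*j**2)
154 + (d(-1) + U(-4))*P(-9) = 154 + (-1 + 2)*(6 + 2*(-9)**2) = 154 + 1*(6 + 2*81) = 154 + 1*(6 + 162) = 154 + 1*168 = 154 + 168 = 322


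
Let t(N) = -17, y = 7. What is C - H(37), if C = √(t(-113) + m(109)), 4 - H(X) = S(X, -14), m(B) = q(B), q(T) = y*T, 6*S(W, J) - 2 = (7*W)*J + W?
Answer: -3611/6 + √746 ≈ -574.52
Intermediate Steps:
S(W, J) = ⅓ + W/6 + 7*J*W/6 (S(W, J) = ⅓ + ((7*W)*J + W)/6 = ⅓ + (7*J*W + W)/6 = ⅓ + (W + 7*J*W)/6 = ⅓ + (W/6 + 7*J*W/6) = ⅓ + W/6 + 7*J*W/6)
q(T) = 7*T
m(B) = 7*B
H(X) = 11/3 + 97*X/6 (H(X) = 4 - (⅓ + X/6 + (7/6)*(-14)*X) = 4 - (⅓ + X/6 - 49*X/3) = 4 - (⅓ - 97*X/6) = 4 + (-⅓ + 97*X/6) = 11/3 + 97*X/6)
C = √746 (C = √(-17 + 7*109) = √(-17 + 763) = √746 ≈ 27.313)
C - H(37) = √746 - (11/3 + (97/6)*37) = √746 - (11/3 + 3589/6) = √746 - 1*3611/6 = √746 - 3611/6 = -3611/6 + √746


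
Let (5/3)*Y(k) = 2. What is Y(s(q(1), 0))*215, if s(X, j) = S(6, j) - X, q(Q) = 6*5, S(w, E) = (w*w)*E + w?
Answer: 258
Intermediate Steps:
S(w, E) = w + E*w² (S(w, E) = w²*E + w = E*w² + w = w + E*w²)
q(Q) = 30
s(X, j) = 6 - X + 36*j (s(X, j) = 6*(1 + j*6) - X = 6*(1 + 6*j) - X = (6 + 36*j) - X = 6 - X + 36*j)
Y(k) = 6/5 (Y(k) = (⅗)*2 = 6/5)
Y(s(q(1), 0))*215 = (6/5)*215 = 258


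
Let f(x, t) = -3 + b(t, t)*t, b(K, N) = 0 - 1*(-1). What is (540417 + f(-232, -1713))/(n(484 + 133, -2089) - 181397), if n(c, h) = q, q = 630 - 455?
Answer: -538701/181222 ≈ -2.9726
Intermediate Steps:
b(K, N) = 1 (b(K, N) = 0 + 1 = 1)
f(x, t) = -3 + t (f(x, t) = -3 + 1*t = -3 + t)
q = 175
n(c, h) = 175
(540417 + f(-232, -1713))/(n(484 + 133, -2089) - 181397) = (540417 + (-3 - 1713))/(175 - 181397) = (540417 - 1716)/(-181222) = 538701*(-1/181222) = -538701/181222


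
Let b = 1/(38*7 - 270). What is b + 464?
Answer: 1855/4 ≈ 463.75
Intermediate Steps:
b = -1/4 (b = 1/(266 - 270) = 1/(-4) = -1/4 ≈ -0.25000)
b + 464 = -1/4 + 464 = 1855/4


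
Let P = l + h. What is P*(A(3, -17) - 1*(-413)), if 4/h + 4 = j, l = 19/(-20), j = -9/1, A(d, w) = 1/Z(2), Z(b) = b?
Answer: -270429/520 ≈ -520.06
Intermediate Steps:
A(d, w) = ½ (A(d, w) = 1/2 = ½)
j = -9 (j = -9*1 = -9)
l = -19/20 (l = 19*(-1/20) = -19/20 ≈ -0.95000)
h = -4/13 (h = 4/(-4 - 9) = 4/(-13) = 4*(-1/13) = -4/13 ≈ -0.30769)
P = -327/260 (P = -19/20 - 4/13 = -327/260 ≈ -1.2577)
P*(A(3, -17) - 1*(-413)) = -327*(½ - 1*(-413))/260 = -327*(½ + 413)/260 = -327/260*827/2 = -270429/520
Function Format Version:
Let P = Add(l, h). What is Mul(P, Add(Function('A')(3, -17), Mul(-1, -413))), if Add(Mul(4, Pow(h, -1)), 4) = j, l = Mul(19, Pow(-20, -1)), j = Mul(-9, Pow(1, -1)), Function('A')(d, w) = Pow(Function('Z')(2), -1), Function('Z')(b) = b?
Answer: Rational(-270429, 520) ≈ -520.06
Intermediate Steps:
Function('A')(d, w) = Rational(1, 2) (Function('A')(d, w) = Pow(2, -1) = Rational(1, 2))
j = -9 (j = Mul(-9, 1) = -9)
l = Rational(-19, 20) (l = Mul(19, Rational(-1, 20)) = Rational(-19, 20) ≈ -0.95000)
h = Rational(-4, 13) (h = Mul(4, Pow(Add(-4, -9), -1)) = Mul(4, Pow(-13, -1)) = Mul(4, Rational(-1, 13)) = Rational(-4, 13) ≈ -0.30769)
P = Rational(-327, 260) (P = Add(Rational(-19, 20), Rational(-4, 13)) = Rational(-327, 260) ≈ -1.2577)
Mul(P, Add(Function('A')(3, -17), Mul(-1, -413))) = Mul(Rational(-327, 260), Add(Rational(1, 2), Mul(-1, -413))) = Mul(Rational(-327, 260), Add(Rational(1, 2), 413)) = Mul(Rational(-327, 260), Rational(827, 2)) = Rational(-270429, 520)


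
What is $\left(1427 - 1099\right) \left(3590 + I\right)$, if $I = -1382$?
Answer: $724224$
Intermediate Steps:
$\left(1427 - 1099\right) \left(3590 + I\right) = \left(1427 - 1099\right) \left(3590 - 1382\right) = 328 \cdot 2208 = 724224$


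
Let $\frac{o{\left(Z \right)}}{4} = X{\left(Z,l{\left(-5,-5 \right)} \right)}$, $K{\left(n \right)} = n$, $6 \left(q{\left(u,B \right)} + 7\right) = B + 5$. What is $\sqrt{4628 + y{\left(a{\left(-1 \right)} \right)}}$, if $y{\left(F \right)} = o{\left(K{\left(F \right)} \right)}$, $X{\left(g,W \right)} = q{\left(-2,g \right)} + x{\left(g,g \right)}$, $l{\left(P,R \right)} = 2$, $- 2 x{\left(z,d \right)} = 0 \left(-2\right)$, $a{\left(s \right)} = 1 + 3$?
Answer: $7 \sqrt{94} \approx 67.868$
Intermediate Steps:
$a{\left(s \right)} = 4$
$x{\left(z,d \right)} = 0$ ($x{\left(z,d \right)} = - \frac{0 \left(-2\right)}{2} = \left(- \frac{1}{2}\right) 0 = 0$)
$q{\left(u,B \right)} = - \frac{37}{6} + \frac{B}{6}$ ($q{\left(u,B \right)} = -7 + \frac{B + 5}{6} = -7 + \frac{5 + B}{6} = -7 + \left(\frac{5}{6} + \frac{B}{6}\right) = - \frac{37}{6} + \frac{B}{6}$)
$X{\left(g,W \right)} = - \frac{37}{6} + \frac{g}{6}$ ($X{\left(g,W \right)} = \left(- \frac{37}{6} + \frac{g}{6}\right) + 0 = - \frac{37}{6} + \frac{g}{6}$)
$o{\left(Z \right)} = - \frac{74}{3} + \frac{2 Z}{3}$ ($o{\left(Z \right)} = 4 \left(- \frac{37}{6} + \frac{Z}{6}\right) = - \frac{74}{3} + \frac{2 Z}{3}$)
$y{\left(F \right)} = - \frac{74}{3} + \frac{2 F}{3}$
$\sqrt{4628 + y{\left(a{\left(-1 \right)} \right)}} = \sqrt{4628 + \left(- \frac{74}{3} + \frac{2}{3} \cdot 4\right)} = \sqrt{4628 + \left(- \frac{74}{3} + \frac{8}{3}\right)} = \sqrt{4628 - 22} = \sqrt{4606} = 7 \sqrt{94}$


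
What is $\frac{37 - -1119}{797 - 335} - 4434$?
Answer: $- \frac{1023676}{231} \approx -4431.5$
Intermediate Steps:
$\frac{37 - -1119}{797 - 335} - 4434 = \frac{37 + \left(-62 + 1181\right)}{462} - 4434 = \left(37 + 1119\right) \frac{1}{462} - 4434 = 1156 \cdot \frac{1}{462} - 4434 = \frac{578}{231} - 4434 = - \frac{1023676}{231}$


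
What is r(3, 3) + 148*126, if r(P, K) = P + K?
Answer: 18654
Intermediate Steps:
r(P, K) = K + P
r(3, 3) + 148*126 = (3 + 3) + 148*126 = 6 + 18648 = 18654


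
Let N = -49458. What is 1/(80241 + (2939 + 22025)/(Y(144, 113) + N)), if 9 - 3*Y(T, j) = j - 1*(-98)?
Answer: 37144/2980452981 ≈ 1.2463e-5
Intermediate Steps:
Y(T, j) = -89/3 - j/3 (Y(T, j) = 3 - (j - 1*(-98))/3 = 3 - (j + 98)/3 = 3 - (98 + j)/3 = 3 + (-98/3 - j/3) = -89/3 - j/3)
1/(80241 + (2939 + 22025)/(Y(144, 113) + N)) = 1/(80241 + (2939 + 22025)/((-89/3 - ⅓*113) - 49458)) = 1/(80241 + 24964/((-89/3 - 113/3) - 49458)) = 1/(80241 + 24964/(-202/3 - 49458)) = 1/(80241 + 24964/(-148576/3)) = 1/(80241 + 24964*(-3/148576)) = 1/(80241 - 18723/37144) = 1/(2980452981/37144) = 37144/2980452981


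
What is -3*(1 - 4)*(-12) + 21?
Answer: -87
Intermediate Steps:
-3*(1 - 4)*(-12) + 21 = -3*(-3)*(-12) + 21 = 9*(-12) + 21 = -108 + 21 = -87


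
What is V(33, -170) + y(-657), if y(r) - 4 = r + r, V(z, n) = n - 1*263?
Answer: -1743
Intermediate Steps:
V(z, n) = -263 + n (V(z, n) = n - 263 = -263 + n)
y(r) = 4 + 2*r (y(r) = 4 + (r + r) = 4 + 2*r)
V(33, -170) + y(-657) = (-263 - 170) + (4 + 2*(-657)) = -433 + (4 - 1314) = -433 - 1310 = -1743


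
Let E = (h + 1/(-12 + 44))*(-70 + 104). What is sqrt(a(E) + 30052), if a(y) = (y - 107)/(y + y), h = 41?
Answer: sqrt(59891796171506)/44642 ≈ 173.36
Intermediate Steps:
E = 22321/16 (E = (41 + 1/(-12 + 44))*(-70 + 104) = (41 + 1/32)*34 = (1313/32)*34 = 22321/16 ≈ 1395.1)
a(y) = (-107 + y)/(2*y) (a(y) = (-107 + y)/((2*y)) = (-107 + y)*(1/(2*y)) = (-107 + y)/(2*y))
sqrt(a(E) + 30052) = sqrt((-107 + 22321/16)/(2*(22321/16)) + 30052) = sqrt((1/2)*(16/22321)*(20609/16) + 30052) = sqrt(20609/44642 + 30052) = sqrt(1341601993/44642) = sqrt(59891796171506)/44642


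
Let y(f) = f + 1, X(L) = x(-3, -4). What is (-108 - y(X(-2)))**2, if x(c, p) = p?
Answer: 11025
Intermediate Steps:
X(L) = -4
y(f) = 1 + f
(-108 - y(X(-2)))**2 = (-108 - (1 - 4))**2 = (-108 - 1*(-3))**2 = (-108 + 3)**2 = (-105)**2 = 11025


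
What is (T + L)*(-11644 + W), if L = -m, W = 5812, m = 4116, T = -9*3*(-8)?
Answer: 22744800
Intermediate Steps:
T = 216 (T = -27*(-8) = 216)
L = -4116 (L = -1*4116 = -4116)
(T + L)*(-11644 + W) = (216 - 4116)*(-11644 + 5812) = -3900*(-5832) = 22744800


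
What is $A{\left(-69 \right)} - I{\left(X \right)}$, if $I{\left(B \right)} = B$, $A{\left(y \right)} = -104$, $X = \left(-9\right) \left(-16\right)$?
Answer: $-248$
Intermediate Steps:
$X = 144$
$A{\left(-69 \right)} - I{\left(X \right)} = -104 - 144 = -248$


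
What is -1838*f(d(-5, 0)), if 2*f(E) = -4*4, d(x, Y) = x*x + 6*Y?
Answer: 14704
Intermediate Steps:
d(x, Y) = x² + 6*Y
f(E) = -8 (f(E) = (-4*4)/2 = (½)*(-16) = -8)
-1838*f(d(-5, 0)) = -1838*(-8) = 14704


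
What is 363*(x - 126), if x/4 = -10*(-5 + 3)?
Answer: -16698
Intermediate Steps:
x = 80 (x = 4*(-10*(-5 + 3)) = 4*(-10*(-2)) = 4*20 = 80)
363*(x - 126) = 363*(80 - 126) = 363*(-46) = -16698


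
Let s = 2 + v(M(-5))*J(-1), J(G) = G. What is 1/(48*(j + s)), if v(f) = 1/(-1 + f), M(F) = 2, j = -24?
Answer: -1/1104 ≈ -0.00090580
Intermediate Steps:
s = 1 (s = 2 - 1/(-1 + 2) = 2 - 1/1 = 2 + 1*(-1) = 2 - 1 = 1)
1/(48*(j + s)) = 1/(48*(-24 + 1)) = 1/(48*(-23)) = 1/(-1104) = -1/1104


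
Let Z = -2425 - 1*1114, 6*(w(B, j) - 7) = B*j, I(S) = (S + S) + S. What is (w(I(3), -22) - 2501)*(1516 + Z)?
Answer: 5112121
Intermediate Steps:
I(S) = 3*S (I(S) = 2*S + S = 3*S)
w(B, j) = 7 + B*j/6 (w(B, j) = 7 + (B*j)/6 = 7 + B*j/6)
Z = -3539 (Z = -2425 - 1114 = -3539)
(w(I(3), -22) - 2501)*(1516 + Z) = ((7 + (⅙)*(3*3)*(-22)) - 2501)*(1516 - 3539) = ((7 + (⅙)*9*(-22)) - 2501)*(-2023) = ((7 - 33) - 2501)*(-2023) = (-26 - 2501)*(-2023) = -2527*(-2023) = 5112121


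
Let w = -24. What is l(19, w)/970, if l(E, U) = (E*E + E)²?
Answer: 14440/97 ≈ 148.87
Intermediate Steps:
l(E, U) = (E + E²)² (l(E, U) = (E² + E)² = (E + E²)²)
l(19, w)/970 = (19²*(1 + 19)²)/970 = (361*20²)*(1/970) = (361*400)*(1/970) = 144400*(1/970) = 14440/97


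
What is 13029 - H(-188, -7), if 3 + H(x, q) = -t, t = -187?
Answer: 12845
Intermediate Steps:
H(x, q) = 184 (H(x, q) = -3 - 1*(-187) = -3 + 187 = 184)
13029 - H(-188, -7) = 13029 - 1*184 = 13029 - 184 = 12845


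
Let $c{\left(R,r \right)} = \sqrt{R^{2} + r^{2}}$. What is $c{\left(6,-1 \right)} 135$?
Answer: $135 \sqrt{37} \approx 821.17$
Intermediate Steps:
$c{\left(6,-1 \right)} 135 = \sqrt{6^{2} + \left(-1\right)^{2}} \cdot 135 = \sqrt{36 + 1} \cdot 135 = \sqrt{37} \cdot 135 = 135 \sqrt{37}$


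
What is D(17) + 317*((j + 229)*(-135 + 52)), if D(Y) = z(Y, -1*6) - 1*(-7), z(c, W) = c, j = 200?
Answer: -11287395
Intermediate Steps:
D(Y) = 7 + Y (D(Y) = Y - 1*(-7) = Y + 7 = 7 + Y)
D(17) + 317*((j + 229)*(-135 + 52)) = (7 + 17) + 317*((200 + 229)*(-135 + 52)) = 24 + 317*(429*(-83)) = 24 + 317*(-35607) = 24 - 11287419 = -11287395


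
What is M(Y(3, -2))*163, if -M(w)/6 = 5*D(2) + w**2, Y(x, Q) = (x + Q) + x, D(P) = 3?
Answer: -30318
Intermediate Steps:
Y(x, Q) = Q + 2*x (Y(x, Q) = (Q + x) + x = Q + 2*x)
M(w) = -90 - 6*w**2 (M(w) = -6*(5*3 + w**2) = -6*(15 + w**2) = -90 - 6*w**2)
M(Y(3, -2))*163 = (-90 - 6*(-2 + 2*3)**2)*163 = (-90 - 6*(-2 + 6)**2)*163 = (-90 - 6*4**2)*163 = (-90 - 6*16)*163 = (-90 - 96)*163 = -186*163 = -30318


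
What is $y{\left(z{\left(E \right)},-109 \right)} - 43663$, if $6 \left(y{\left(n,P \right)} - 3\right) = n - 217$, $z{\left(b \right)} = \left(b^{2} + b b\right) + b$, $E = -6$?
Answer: $- \frac{262111}{6} \approx -43685.0$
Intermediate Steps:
$z{\left(b \right)} = b + 2 b^{2}$ ($z{\left(b \right)} = \left(b^{2} + b^{2}\right) + b = 2 b^{2} + b = b + 2 b^{2}$)
$y{\left(n,P \right)} = - \frac{199}{6} + \frac{n}{6}$ ($y{\left(n,P \right)} = 3 + \frac{n - 217}{6} = 3 + \frac{-217 + n}{6} = 3 + \left(- \frac{217}{6} + \frac{n}{6}\right) = - \frac{199}{6} + \frac{n}{6}$)
$y{\left(z{\left(E \right)},-109 \right)} - 43663 = \left(- \frac{199}{6} + \frac{\left(-6\right) \left(1 + 2 \left(-6\right)\right)}{6}\right) - 43663 = \left(- \frac{199}{6} + \frac{\left(-6\right) \left(1 - 12\right)}{6}\right) - 43663 = \left(- \frac{199}{6} + \frac{\left(-6\right) \left(-11\right)}{6}\right) - 43663 = \left(- \frac{199}{6} + \frac{1}{6} \cdot 66\right) - 43663 = \left(- \frac{199}{6} + 11\right) - 43663 = - \frac{133}{6} - 43663 = - \frac{262111}{6}$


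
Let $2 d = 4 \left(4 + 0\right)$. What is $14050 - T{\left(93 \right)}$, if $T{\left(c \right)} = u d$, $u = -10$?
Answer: $14130$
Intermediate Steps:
$d = 8$ ($d = \frac{4 \left(4 + 0\right)}{2} = \frac{4 \cdot 4}{2} = \frac{1}{2} \cdot 16 = 8$)
$T{\left(c \right)} = -80$ ($T{\left(c \right)} = \left(-10\right) 8 = -80$)
$14050 - T{\left(93 \right)} = 14050 - -80 = 14050 + 80 = 14130$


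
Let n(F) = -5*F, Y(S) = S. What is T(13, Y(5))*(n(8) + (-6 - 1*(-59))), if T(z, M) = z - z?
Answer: 0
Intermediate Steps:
T(z, M) = 0
T(13, Y(5))*(n(8) + (-6 - 1*(-59))) = 0*(-5*8 + (-6 - 1*(-59))) = 0*(-40 + (-6 + 59)) = 0*(-40 + 53) = 0*13 = 0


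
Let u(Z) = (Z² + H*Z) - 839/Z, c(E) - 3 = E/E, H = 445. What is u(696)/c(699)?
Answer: 552717817/2784 ≈ 1.9853e+5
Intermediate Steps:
c(E) = 4 (c(E) = 3 + E/E = 3 + 1 = 4)
u(Z) = Z² - 839/Z + 445*Z (u(Z) = (Z² + 445*Z) - 839/Z = Z² - 839/Z + 445*Z)
u(696)/c(699) = ((-839 + 696²*(445 + 696))/696)/4 = ((-839 + 484416*1141)/696)*(¼) = ((-839 + 552718656)/696)*(¼) = ((1/696)*552717817)*(¼) = (552717817/696)*(¼) = 552717817/2784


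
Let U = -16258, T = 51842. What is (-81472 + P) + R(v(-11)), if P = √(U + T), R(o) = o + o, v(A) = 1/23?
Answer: -1873854/23 + 16*√139 ≈ -81283.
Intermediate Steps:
v(A) = 1/23
R(o) = 2*o
P = 16*√139 (P = √(-16258 + 51842) = √35584 = 16*√139 ≈ 188.64)
(-81472 + P) + R(v(-11)) = (-81472 + 16*√139) + 2*(1/23) = (-81472 + 16*√139) + 2/23 = -1873854/23 + 16*√139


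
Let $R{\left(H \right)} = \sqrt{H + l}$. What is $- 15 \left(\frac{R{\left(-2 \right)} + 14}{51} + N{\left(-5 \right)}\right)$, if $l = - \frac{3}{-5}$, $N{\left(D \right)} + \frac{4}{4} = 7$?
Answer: $- \frac{1600}{17} - \frac{i \sqrt{35}}{17} \approx -94.118 - 0.348 i$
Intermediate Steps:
$N{\left(D \right)} = 6$ ($N{\left(D \right)} = -1 + 7 = 6$)
$l = \frac{3}{5}$ ($l = \left(-3\right) \left(- \frac{1}{5}\right) = \frac{3}{5} \approx 0.6$)
$R{\left(H \right)} = \sqrt{\frac{3}{5} + H}$ ($R{\left(H \right)} = \sqrt{H + \frac{3}{5}} = \sqrt{\frac{3}{5} + H}$)
$- 15 \left(\frac{R{\left(-2 \right)} + 14}{51} + N{\left(-5 \right)}\right) = - 15 \left(\frac{\frac{\sqrt{15 + 25 \left(-2\right)}}{5} + 14}{51} + 6\right) = - 15 \left(\left(\frac{\sqrt{15 - 50}}{5} + 14\right) \frac{1}{51} + 6\right) = - 15 \left(\left(\frac{\sqrt{-35}}{5} + 14\right) \frac{1}{51} + 6\right) = - 15 \left(\left(\frac{i \sqrt{35}}{5} + 14\right) \frac{1}{51} + 6\right) = - 15 \left(\left(14 + \frac{i \sqrt{35}}{5}\right) \frac{1}{51} + 6\right) = - 15 \left(\left(\frac{14}{51} + \frac{i \sqrt{35}}{255}\right) + 6\right) = - 15 \left(\frac{320}{51} + \frac{i \sqrt{35}}{255}\right) = - \frac{1600}{17} - \frac{i \sqrt{35}}{17}$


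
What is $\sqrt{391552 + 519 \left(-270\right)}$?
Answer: $\sqrt{251422} \approx 501.42$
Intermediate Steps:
$\sqrt{391552 + 519 \left(-270\right)} = \sqrt{391552 - 140130} = \sqrt{251422}$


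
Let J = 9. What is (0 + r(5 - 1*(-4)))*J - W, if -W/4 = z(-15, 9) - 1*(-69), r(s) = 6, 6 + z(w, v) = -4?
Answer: 290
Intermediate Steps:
z(w, v) = -10 (z(w, v) = -6 - 4 = -10)
W = -236 (W = -4*(-10 - 1*(-69)) = -4*(-10 + 69) = -4*59 = -236)
(0 + r(5 - 1*(-4)))*J - W = (0 + 6)*9 - 1*(-236) = 6*9 + 236 = 54 + 236 = 290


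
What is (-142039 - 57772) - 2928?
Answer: -202739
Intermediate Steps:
(-142039 - 57772) - 2928 = -199811 - 2928 = -202739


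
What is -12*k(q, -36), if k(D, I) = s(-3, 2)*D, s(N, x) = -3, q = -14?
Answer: -504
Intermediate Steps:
k(D, I) = -3*D
-12*k(q, -36) = -(-36)*(-14) = -12*42 = -504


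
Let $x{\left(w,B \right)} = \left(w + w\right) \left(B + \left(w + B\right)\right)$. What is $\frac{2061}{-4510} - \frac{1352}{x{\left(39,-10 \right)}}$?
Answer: $- \frac{351997}{257070} \approx -1.3693$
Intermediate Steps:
$x{\left(w,B \right)} = 2 w \left(w + 2 B\right)$ ($x{\left(w,B \right)} = 2 w \left(B + \left(B + w\right)\right) = 2 w \left(w + 2 B\right)$)
$\frac{2061}{-4510} - \frac{1352}{x{\left(39,-10 \right)}} = \frac{2061}{-4510} - \frac{1352}{2 \cdot 39 \left(39 + 2 \left(-10\right)\right)} = 2061 \left(- \frac{1}{4510}\right) - \frac{1352}{2 \cdot 39 \left(39 - 20\right)} = - \frac{2061}{4510} - \frac{1352}{2 \cdot 39 \cdot 19} = - \frac{2061}{4510} - \frac{1352}{1482} = - \frac{2061}{4510} - \frac{52}{57} = - \frac{351997}{257070}$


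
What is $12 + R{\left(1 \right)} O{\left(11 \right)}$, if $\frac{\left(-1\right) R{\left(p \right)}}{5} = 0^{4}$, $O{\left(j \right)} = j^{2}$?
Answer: $12$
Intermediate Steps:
$R{\left(p \right)} = 0$ ($R{\left(p \right)} = - 5 \cdot 0^{4} = \left(-5\right) 0 = 0$)
$12 + R{\left(1 \right)} O{\left(11 \right)} = 12 + 0 \cdot 11^{2} = 12 + 0 \cdot 121 = 12 + 0 = 12$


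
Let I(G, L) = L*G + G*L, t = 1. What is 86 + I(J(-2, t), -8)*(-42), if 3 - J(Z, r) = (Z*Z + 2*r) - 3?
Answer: 86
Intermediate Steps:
J(Z, r) = 6 - Z² - 2*r (J(Z, r) = 3 - ((Z*Z + 2*r) - 3) = 3 - ((Z² + 2*r) - 3) = 3 - (-3 + Z² + 2*r) = 3 + (3 - Z² - 2*r) = 6 - Z² - 2*r)
I(G, L) = 2*G*L (I(G, L) = G*L + G*L = 2*G*L)
86 + I(J(-2, t), -8)*(-42) = 86 + (2*(6 - 1*(-2)² - 2*1)*(-8))*(-42) = 86 + (2*(6 - 1*4 - 2)*(-8))*(-42) = 86 + (2*(6 - 4 - 2)*(-8))*(-42) = 86 + (2*0*(-8))*(-42) = 86 + 0*(-42) = 86 + 0 = 86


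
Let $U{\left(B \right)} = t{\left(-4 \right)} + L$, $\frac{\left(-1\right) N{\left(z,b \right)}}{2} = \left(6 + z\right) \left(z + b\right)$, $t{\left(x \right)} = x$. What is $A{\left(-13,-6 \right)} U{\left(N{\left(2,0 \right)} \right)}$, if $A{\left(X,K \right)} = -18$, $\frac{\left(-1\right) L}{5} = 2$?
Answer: $252$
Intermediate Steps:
$L = -10$ ($L = \left(-5\right) 2 = -10$)
$N{\left(z,b \right)} = - 2 \left(6 + z\right) \left(b + z\right)$ ($N{\left(z,b \right)} = - 2 \left(6 + z\right) \left(z + b\right) = - 2 \left(6 + z\right) \left(b + z\right)$)
$U{\left(B \right)} = -14$ ($U{\left(B \right)} = -4 - 10 = -14$)
$A{\left(-13,-6 \right)} U{\left(N{\left(2,0 \right)} \right)} = \left(-18\right) \left(-14\right) = 252$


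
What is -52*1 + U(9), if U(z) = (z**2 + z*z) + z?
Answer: 119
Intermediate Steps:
U(z) = z + 2*z**2 (U(z) = (z**2 + z**2) + z = 2*z**2 + z = z + 2*z**2)
-52*1 + U(9) = -52*1 + 9*(1 + 2*9) = -52 + 9*(1 + 18) = -52 + 9*19 = -52 + 171 = 119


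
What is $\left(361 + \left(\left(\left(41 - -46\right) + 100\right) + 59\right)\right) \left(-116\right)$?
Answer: $-70412$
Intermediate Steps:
$\left(361 + \left(\left(\left(41 - -46\right) + 100\right) + 59\right)\right) \left(-116\right) = \left(361 + \left(\left(\left(41 + 46\right) + 100\right) + 59\right)\right) \left(-116\right) = \left(361 + \left(\left(87 + 100\right) + 59\right)\right) \left(-116\right) = \left(361 + \left(187 + 59\right)\right) \left(-116\right) = \left(361 + 246\right) \left(-116\right) = 607 \left(-116\right) = -70412$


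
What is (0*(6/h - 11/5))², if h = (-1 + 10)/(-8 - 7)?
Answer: 0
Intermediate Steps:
h = -⅗ (h = 9/(-15) = 9*(-1/15) = -⅗ ≈ -0.60000)
(0*(6/h - 11/5))² = (0*(6/(-⅗) - 11/5))² = (0*(6*(-5/3) - 11*⅕))² = (0*(-10 - 11/5))² = (0*(-61/5))² = 0² = 0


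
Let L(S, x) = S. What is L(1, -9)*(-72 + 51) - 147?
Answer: -168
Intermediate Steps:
L(1, -9)*(-72 + 51) - 147 = 1*(-72 + 51) - 147 = 1*(-21) - 147 = -21 - 147 = -168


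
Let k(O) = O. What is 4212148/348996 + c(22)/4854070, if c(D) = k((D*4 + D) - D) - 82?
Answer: 2555757917042/211756376715 ≈ 12.069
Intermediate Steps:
c(D) = -82 + 4*D (c(D) = ((D*4 + D) - D) - 82 = ((4*D + D) - D) - 82 = (5*D - D) - 82 = 4*D - 82 = -82 + 4*D)
4212148/348996 + c(22)/4854070 = 4212148/348996 + (-82 + 4*22)/4854070 = 4212148*(1/348996) + (-82 + 88)*(1/4854070) = 1053037/87249 + 6*(1/4854070) = 1053037/87249 + 3/2427035 = 2555757917042/211756376715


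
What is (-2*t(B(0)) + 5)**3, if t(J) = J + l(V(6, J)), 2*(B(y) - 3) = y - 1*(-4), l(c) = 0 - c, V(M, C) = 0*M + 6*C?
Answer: 166375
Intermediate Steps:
V(M, C) = 6*C (V(M, C) = 0 + 6*C = 6*C)
l(c) = -c
B(y) = 5 + y/2 (B(y) = 3 + (y - 1*(-4))/2 = 3 + (y + 4)/2 = 3 + (4 + y)/2 = 3 + (2 + y/2) = 5 + y/2)
t(J) = -5*J (t(J) = J - 6*J = -5*J)
(-2*t(B(0)) + 5)**3 = (-(-10)*(5 + (1/2)*0) + 5)**3 = (-(-10)*(5 + 0) + 5)**3 = (-(-10)*5 + 5)**3 = (-2*(-25) + 5)**3 = (50 + 5)**3 = 55**3 = 166375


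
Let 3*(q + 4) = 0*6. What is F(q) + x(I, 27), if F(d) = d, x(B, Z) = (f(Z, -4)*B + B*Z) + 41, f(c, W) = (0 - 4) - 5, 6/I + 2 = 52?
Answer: 979/25 ≈ 39.160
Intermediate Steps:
I = 3/25 (I = 6/(-2 + 52) = 6/50 = 6*(1/50) = 3/25 ≈ 0.12000)
f(c, W) = -9 (f(c, W) = -4 - 5 = -9)
q = -4 (q = -4 + (0*6)/3 = -4 + (⅓)*0 = -4 + 0 = -4)
x(B, Z) = 41 - 9*B + B*Z (x(B, Z) = (-9*B + B*Z) + 41 = 41 - 9*B + B*Z)
F(q) + x(I, 27) = -4 + (41 - 9*3/25 + (3/25)*27) = -4 + (41 - 27/25 + 81/25) = -4 + 1079/25 = 979/25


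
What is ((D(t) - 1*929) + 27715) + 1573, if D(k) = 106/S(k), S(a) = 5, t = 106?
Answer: 141901/5 ≈ 28380.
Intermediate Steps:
D(k) = 106/5
((D(t) - 1*929) + 27715) + 1573 = ((106/5 - 1*929) + 27715) + 1573 = ((106/5 - 929) + 27715) + 1573 = (-4539/5 + 27715) + 1573 = 134036/5 + 1573 = 141901/5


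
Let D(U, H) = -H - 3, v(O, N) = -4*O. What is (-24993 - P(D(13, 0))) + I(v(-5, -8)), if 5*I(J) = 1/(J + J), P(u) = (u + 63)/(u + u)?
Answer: -4996599/200 ≈ -24983.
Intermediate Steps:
D(U, H) = -3 - H
P(u) = (63 + u)/(2*u) (P(u) = (63 + u)/((2*u)) = (63 + u)*(1/(2*u)) = (63 + u)/(2*u))
I(J) = 1/(10*J) (I(J) = 1/(5*(J + J)) = 1/(5*((2*J))) = (1/(2*J))/5 = 1/(10*J))
(-24993 - P(D(13, 0))) + I(v(-5, -8)) = (-24993 - (63 + (-3 - 1*0))/(2*(-3 - 1*0))) + 1/(10*((-4*(-5)))) = (-24993 - (63 + (-3 + 0))/(2*(-3 + 0))) + (⅒)/20 = (-24993 - (63 - 3)/(2*(-3))) + (⅒)*(1/20) = (-24993 - (-1)*60/(2*3)) + 1/200 = (-24993 - 1*(-10)) + 1/200 = (-24993 + 10) + 1/200 = -24983 + 1/200 = -4996599/200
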